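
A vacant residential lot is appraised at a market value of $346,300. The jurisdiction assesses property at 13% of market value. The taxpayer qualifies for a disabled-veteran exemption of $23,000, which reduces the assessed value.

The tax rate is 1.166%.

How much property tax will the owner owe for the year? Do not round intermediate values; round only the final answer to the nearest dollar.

$257

Assessed value = $346,300 × 0.13 = $45,019
Taxable value = $45,019 − $23,000 = $22,019
Tax = $22,019 × 0.01166 = $256.74154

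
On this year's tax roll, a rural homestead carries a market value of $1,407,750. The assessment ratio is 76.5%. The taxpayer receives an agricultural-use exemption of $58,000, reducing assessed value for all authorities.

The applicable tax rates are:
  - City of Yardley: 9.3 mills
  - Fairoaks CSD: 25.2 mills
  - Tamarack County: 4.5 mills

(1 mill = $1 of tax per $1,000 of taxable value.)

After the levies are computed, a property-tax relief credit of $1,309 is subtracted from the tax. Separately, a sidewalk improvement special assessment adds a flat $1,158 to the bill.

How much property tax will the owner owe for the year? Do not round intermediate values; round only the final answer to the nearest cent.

Assessed value = $1,407,750 × 0.765 = $1,076,928.75
Taxable value = $1,076,928.75 − $58,000 = $1,018,928.75
City of Yardley: $1,018,928.75 × 0.0093 = $9,476.037375
Fairoaks CSD: $1,018,928.75 × 0.0252 = $25,677.0045
Tamarack County: $1,018,928.75 × 0.0045 = $4,585.179375
Levies subtotal = $39,738.22125
After credit = $39,738.22125 − $1,309 = $38,429.22125
Total = $38,429.22125 + $1,158 = $39,587.22125

$39,587.22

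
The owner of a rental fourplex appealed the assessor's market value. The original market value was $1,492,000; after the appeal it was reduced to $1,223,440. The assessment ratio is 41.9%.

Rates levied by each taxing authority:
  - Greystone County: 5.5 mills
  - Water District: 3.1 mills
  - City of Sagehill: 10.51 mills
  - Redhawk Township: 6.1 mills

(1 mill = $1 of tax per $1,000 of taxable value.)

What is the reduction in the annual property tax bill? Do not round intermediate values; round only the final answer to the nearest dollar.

$2,837

Old assessed value = $1,492,000 × 0.419 = $625,148
New assessed value = $1,223,440 × 0.419 = $512,621.36
Combined rate = 0.0055 + 0.0031 + 0.01051 + 0.0061 = 0.02521
Old tax = $625,148 × 0.02521 = $15,759.98108
New tax = $512,621.36 × 0.02521 = $12,923.1844856
Reduction = $15,759.98108 − $12,923.1844856 = $2,836.7965944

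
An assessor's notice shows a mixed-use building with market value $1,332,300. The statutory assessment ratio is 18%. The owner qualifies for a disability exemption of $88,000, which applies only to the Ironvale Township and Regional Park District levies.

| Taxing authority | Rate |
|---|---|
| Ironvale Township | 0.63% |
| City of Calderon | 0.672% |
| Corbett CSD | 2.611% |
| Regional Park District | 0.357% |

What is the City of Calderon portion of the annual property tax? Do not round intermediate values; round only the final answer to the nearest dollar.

$1,612

Assessed value = $1,332,300 × 0.18 = $239,814
City of Calderon taxable value = $239,814 (exemption does not apply)
City of Calderon levy = $239,814 × 0.00672 = $1,611.55008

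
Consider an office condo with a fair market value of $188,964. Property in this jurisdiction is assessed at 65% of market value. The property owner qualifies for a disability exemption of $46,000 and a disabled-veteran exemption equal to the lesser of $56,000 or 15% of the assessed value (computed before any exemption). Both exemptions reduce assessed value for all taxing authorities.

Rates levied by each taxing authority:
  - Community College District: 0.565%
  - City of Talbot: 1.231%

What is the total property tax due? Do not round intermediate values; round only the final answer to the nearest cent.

$1,048.91

Assessed value = $188,964 × 0.65 = $122,826.6
Disabled-veteran exemption = min($56,000, 15% × $122,826.6) = min($56,000, $18,423.99) = $18,423.99 (percentage binds)
Taxable value = $122,826.6 − $46,000 − $18,423.99 = $58,402.61
Community College District: $58,402.61 × 0.00565 = $329.9747465
City of Talbot: $58,402.61 × 0.01231 = $718.9361291
Total = $1,048.9108756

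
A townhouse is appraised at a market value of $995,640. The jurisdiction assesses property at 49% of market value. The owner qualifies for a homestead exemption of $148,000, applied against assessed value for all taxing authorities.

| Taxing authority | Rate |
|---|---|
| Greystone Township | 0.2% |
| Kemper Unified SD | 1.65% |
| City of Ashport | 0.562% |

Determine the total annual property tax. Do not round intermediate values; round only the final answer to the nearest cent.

$8,197.51

Assessed value = $995,640 × 0.49 = $487,863.6
Taxable value = $487,863.6 − $148,000 = $339,863.6
Greystone Township: $339,863.6 × 0.002 = $679.7272
Kemper Unified SD: $339,863.6 × 0.0165 = $5,607.7494
City of Ashport: $339,863.6 × 0.00562 = $1,910.033432
Total = $679.7272 + $5,607.7494 + $1,910.033432 = $8,197.510032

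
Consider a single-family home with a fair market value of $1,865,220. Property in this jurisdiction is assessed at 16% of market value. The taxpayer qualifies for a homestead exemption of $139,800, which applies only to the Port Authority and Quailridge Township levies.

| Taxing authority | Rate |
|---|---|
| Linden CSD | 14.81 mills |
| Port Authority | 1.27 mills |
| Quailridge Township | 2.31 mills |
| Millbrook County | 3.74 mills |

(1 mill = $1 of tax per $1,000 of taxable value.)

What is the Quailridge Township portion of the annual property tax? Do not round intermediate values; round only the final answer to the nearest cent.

$366.45

Assessed value = $1,865,220 × 0.16 = $298,435.2
Quailridge Township taxable value = $298,435.2 − $139,800 = $158,635.2
Quailridge Township levy = $158,635.2 × 0.00231 = $366.447312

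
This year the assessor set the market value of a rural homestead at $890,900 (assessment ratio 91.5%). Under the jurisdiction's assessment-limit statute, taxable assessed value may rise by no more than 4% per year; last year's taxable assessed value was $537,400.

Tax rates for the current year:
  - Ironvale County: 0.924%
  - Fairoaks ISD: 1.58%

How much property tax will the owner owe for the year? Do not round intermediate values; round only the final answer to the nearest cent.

$13,994.76

Uncapped assessed value = $890,900 × 0.915 = $815,173.5
Cap limit = $537,400 × 1.04 = $558,896
Taxable assessed value = min($815,173.5, $558,896) = $558,896 (cap binds)
Ironvale County: $558,896 × 0.00924 = $5,164.19904
Fairoaks ISD: $558,896 × 0.0158 = $8,830.5568
Total = $13,994.75584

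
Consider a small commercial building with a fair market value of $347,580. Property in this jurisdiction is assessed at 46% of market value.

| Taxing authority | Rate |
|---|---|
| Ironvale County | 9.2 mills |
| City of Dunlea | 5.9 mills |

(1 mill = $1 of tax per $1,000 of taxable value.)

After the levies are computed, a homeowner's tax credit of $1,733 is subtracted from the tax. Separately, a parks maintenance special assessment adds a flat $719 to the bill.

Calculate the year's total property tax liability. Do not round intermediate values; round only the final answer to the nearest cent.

$1,400.29

Assessed value = $347,580 × 0.46 = $159,886.8
Ironvale County: $159,886.8 × 0.0092 = $1,470.95856
City of Dunlea: $159,886.8 × 0.0059 = $943.33212
Levies subtotal = $2,414.29068
After credit = $2,414.29068 − $1,733 = $681.29068
Total = $681.29068 + $719 = $1,400.29068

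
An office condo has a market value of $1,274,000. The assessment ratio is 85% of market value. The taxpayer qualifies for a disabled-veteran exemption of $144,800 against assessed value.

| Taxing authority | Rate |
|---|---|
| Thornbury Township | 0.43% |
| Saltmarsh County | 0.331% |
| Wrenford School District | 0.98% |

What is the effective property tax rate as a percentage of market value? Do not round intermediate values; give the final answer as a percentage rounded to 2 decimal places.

1.28%

Assessed value = $1,274,000 × 0.85 = $1,082,900
Taxable value = $1,082,900 − $144,800 = $938,100
Thornbury Township: $938,100 × 0.0043 = $4,033.83
Saltmarsh County: $938,100 × 0.00331 = $3,105.111
Wrenford School District: $938,100 × 0.0098 = $9,193.38
Total tax = $16,332.321
Effective rate = $16,332.321 ÷ $1,274,000 = 1.28% of market value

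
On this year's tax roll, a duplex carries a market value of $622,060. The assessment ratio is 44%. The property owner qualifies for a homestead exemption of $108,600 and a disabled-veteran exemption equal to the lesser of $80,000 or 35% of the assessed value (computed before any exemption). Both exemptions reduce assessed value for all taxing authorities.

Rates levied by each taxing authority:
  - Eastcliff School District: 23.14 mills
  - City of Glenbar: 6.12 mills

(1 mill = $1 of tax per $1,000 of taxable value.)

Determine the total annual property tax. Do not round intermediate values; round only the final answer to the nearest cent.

Assessed value = $622,060 × 0.44 = $273,706.4
Disabled-veteran exemption = min($80,000, 35% × $273,706.4) = min($80,000, $95,797.24) = $80,000 (dollar cap binds)
Taxable value = $273,706.4 − $108,600 − $80,000 = $85,106.4
Eastcliff School District: $85,106.4 × 0.02314 = $1,969.362096
City of Glenbar: $85,106.4 × 0.00612 = $520.851168
Total = $2,490.213264

$2,490.21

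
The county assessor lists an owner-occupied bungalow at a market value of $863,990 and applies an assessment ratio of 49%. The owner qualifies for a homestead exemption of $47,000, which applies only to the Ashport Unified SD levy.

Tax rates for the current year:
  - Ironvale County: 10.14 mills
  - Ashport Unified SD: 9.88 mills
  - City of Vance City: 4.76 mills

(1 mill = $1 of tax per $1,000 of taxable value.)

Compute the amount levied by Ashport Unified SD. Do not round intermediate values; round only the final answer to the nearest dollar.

$3,718

Assessed value = $863,990 × 0.49 = $423,355.1
Ashport Unified SD taxable value = $423,355.1 − $47,000 = $376,355.1
Ashport Unified SD levy = $376,355.1 × 0.00988 = $3,718.388388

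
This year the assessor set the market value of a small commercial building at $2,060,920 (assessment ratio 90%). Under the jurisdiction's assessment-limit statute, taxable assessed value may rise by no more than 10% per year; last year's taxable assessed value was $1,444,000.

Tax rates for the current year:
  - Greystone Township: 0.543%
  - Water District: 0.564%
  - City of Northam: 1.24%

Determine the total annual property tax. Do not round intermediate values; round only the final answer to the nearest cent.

$37,279.75

Uncapped assessed value = $2,060,920 × 0.9 = $1,854,828
Cap limit = $1,444,000 × 1.1 = $1,588,400
Taxable assessed value = min($1,854,828, $1,588,400) = $1,588,400 (cap binds)
Greystone Township: $1,588,400 × 0.00543 = $8,625.012
Water District: $1,588,400 × 0.00564 = $8,958.576
City of Northam: $1,588,400 × 0.0124 = $19,696.16
Total = $37,279.748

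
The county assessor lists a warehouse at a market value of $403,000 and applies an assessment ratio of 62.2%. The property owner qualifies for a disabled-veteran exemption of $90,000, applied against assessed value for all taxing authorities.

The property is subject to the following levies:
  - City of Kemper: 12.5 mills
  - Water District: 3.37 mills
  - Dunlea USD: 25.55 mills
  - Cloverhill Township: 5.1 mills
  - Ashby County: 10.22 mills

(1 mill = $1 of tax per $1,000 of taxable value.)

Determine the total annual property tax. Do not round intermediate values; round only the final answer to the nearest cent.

$9,116.19

Assessed value = $403,000 × 0.622 = $250,666
Taxable value = $250,666 − $90,000 = $160,666
City of Kemper: $160,666 × 0.0125 = $2,008.325
Water District: $160,666 × 0.00337 = $541.44442
Dunlea USD: $160,666 × 0.02555 = $4,105.0163
Cloverhill Township: $160,666 × 0.0051 = $819.3966
Ashby County: $160,666 × 0.01022 = $1,642.00652
Total = $2,008.325 + $541.44442 + $4,105.0163 + $819.3966 + $1,642.00652 = $9,116.18884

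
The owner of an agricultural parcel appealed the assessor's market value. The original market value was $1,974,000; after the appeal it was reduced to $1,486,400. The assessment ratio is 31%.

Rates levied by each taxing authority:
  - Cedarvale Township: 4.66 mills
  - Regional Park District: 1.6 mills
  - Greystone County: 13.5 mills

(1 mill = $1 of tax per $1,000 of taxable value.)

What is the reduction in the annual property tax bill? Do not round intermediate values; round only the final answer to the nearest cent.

$2,986.84

Old assessed value = $1,974,000 × 0.31 = $611,940
New assessed value = $1,486,400 × 0.31 = $460,784
Combined rate = 0.00466 + 0.0016 + 0.0135 = 0.01976
Old tax = $611,940 × 0.01976 = $12,091.9344
New tax = $460,784 × 0.01976 = $9,105.09184
Reduction = $12,091.9344 − $9,105.09184 = $2,986.84256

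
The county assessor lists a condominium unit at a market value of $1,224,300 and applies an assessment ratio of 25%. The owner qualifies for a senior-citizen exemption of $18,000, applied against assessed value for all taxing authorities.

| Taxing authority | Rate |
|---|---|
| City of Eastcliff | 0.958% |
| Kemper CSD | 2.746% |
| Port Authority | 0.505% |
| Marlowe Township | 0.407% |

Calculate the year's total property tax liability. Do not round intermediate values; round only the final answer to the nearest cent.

$13,297.54

Assessed value = $1,224,300 × 0.25 = $306,075
Taxable value = $306,075 − $18,000 = $288,075
City of Eastcliff: $288,075 × 0.00958 = $2,759.7585
Kemper CSD: $288,075 × 0.02746 = $7,910.5395
Port Authority: $288,075 × 0.00505 = $1,454.77875
Marlowe Township: $288,075 × 0.00407 = $1,172.46525
Total = $2,759.7585 + $7,910.5395 + $1,454.77875 + $1,172.46525 = $13,297.542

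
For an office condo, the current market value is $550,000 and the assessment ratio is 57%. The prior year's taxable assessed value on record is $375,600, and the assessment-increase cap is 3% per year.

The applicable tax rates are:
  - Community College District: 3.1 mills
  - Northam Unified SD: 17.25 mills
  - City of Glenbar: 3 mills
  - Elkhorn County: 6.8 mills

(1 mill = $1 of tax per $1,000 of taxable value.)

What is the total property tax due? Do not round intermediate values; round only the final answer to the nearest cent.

$9,452.03

Uncapped assessed value = $550,000 × 0.57 = $313,500
Cap limit = $375,600 × 1.03 = $386,868
Taxable assessed value = min($313,500, $386,868) = $313,500 (cap does not bind)
Community College District: $313,500 × 0.0031 = $971.85
Northam Unified SD: $313,500 × 0.01725 = $5,407.875
City of Glenbar: $313,500 × 0.003 = $940.5
Elkhorn County: $313,500 × 0.0068 = $2,131.8
Total = $9,452.025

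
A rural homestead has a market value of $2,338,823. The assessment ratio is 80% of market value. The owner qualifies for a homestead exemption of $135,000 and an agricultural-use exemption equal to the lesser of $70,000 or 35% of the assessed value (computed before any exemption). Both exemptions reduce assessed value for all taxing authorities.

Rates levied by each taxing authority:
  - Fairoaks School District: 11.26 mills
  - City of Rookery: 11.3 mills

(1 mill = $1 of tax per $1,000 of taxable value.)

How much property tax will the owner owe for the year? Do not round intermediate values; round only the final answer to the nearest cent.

Assessed value = $2,338,823 × 0.8 = $1,871,058.4
Agricultural-use exemption = min($70,000, 35% × $1,871,058.4) = min($70,000, $654,870.44) = $70,000 (dollar cap binds)
Taxable value = $1,871,058.4 − $135,000 − $70,000 = $1,666,058.4
Fairoaks School District: $1,666,058.4 × 0.01126 = $18,759.817584
City of Rookery: $1,666,058.4 × 0.0113 = $18,826.45992
Total = $37,586.277504

$37,586.28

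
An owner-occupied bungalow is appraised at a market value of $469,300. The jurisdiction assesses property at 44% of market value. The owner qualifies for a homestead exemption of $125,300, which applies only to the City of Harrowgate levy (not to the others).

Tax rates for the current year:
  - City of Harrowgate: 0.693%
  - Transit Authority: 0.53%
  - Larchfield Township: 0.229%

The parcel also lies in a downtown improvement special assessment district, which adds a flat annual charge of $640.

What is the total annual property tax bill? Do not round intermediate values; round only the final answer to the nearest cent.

$2,769.93

Assessed value = $469,300 × 0.44 = $206,492
City of Harrowgate: ($206,492 − $125,300) × 0.00693 = $81,192 × 0.00693 = $562.66056
Transit Authority: $206,492 × 0.0053 = $1,094.4076
Larchfield Township: $206,492 × 0.00229 = $472.86668
Levies subtotal = $2,129.93484
Total = $2,129.93484 + $640 = $2,769.93484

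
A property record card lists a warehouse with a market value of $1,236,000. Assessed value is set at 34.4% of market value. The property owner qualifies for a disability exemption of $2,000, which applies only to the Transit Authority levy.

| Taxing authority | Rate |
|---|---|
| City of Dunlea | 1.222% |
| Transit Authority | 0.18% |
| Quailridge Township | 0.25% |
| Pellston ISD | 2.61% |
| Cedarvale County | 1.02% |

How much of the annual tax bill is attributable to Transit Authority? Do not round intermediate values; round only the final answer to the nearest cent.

$761.73

Assessed value = $1,236,000 × 0.344 = $425,184
Transit Authority taxable value = $425,184 − $2,000 = $423,184
Transit Authority levy = $423,184 × 0.0018 = $761.7312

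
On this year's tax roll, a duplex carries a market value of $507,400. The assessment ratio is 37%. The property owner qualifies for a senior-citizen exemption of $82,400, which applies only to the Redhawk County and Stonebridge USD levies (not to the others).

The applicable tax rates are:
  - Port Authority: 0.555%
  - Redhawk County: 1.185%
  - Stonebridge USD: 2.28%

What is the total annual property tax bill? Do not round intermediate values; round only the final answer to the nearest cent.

$4,691.91

Assessed value = $507,400 × 0.37 = $187,738
Port Authority: $187,738 × 0.00555 = $1,041.9459
Redhawk County: ($187,738 − $82,400) × 0.01185 = $105,338 × 0.01185 = $1,248.2553
Stonebridge USD: ($187,738 − $82,400) × 0.0228 = $105,338 × 0.0228 = $2,401.7064
Total = $4,691.9076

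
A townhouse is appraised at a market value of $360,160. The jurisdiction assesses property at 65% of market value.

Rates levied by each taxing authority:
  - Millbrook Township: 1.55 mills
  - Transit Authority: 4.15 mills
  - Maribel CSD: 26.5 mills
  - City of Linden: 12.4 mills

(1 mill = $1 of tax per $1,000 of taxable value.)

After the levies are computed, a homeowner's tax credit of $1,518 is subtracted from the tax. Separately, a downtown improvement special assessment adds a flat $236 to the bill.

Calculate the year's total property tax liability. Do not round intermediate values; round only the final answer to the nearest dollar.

Assessed value = $360,160 × 0.65 = $234,104
Millbrook Township: $234,104 × 0.00155 = $362.8612
Transit Authority: $234,104 × 0.00415 = $971.5316
Maribel CSD: $234,104 × 0.0265 = $6,203.756
City of Linden: $234,104 × 0.0124 = $2,902.8896
Levies subtotal = $10,441.0384
After credit = $10,441.0384 − $1,518 = $8,923.0384
Total = $8,923.0384 + $236 = $9,159.0384

$9,159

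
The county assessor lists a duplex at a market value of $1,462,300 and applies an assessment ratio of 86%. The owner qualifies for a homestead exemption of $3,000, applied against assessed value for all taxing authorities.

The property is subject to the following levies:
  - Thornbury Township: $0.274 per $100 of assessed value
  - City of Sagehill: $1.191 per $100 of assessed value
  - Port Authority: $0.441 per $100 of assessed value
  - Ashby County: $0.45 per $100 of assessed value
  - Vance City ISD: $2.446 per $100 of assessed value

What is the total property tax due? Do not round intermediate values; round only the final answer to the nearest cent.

$60,244.84

Assessed value = $1,462,300 × 0.86 = $1,257,578
Taxable value = $1,257,578 − $3,000 = $1,254,578
Thornbury Township: $1,254,578 × 0.00274 = $3,437.54372
City of Sagehill: $1,254,578 × 0.01191 = $14,942.02398
Port Authority: $1,254,578 × 0.00441 = $5,532.68898
Ashby County: $1,254,578 × 0.0045 = $5,645.601
Vance City ISD: $1,254,578 × 0.02446 = $30,686.97788
Total = $3,437.54372 + $14,942.02398 + $5,532.68898 + $5,645.601 + $30,686.97788 = $60,244.83556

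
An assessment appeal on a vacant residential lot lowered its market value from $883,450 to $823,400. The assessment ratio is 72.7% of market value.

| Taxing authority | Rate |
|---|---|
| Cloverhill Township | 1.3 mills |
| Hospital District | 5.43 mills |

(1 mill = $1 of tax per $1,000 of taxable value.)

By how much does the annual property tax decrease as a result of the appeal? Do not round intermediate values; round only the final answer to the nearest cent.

$293.81

Old assessed value = $883,450 × 0.727 = $642,268.15
New assessed value = $823,400 × 0.727 = $598,611.8
Combined rate = 0.0013 + 0.00543 = 0.00673
Old tax = $642,268.15 × 0.00673 = $4,322.4646495
New tax = $598,611.8 × 0.00673 = $4,028.657414
Reduction = $4,322.4646495 − $4,028.657414 = $293.8072355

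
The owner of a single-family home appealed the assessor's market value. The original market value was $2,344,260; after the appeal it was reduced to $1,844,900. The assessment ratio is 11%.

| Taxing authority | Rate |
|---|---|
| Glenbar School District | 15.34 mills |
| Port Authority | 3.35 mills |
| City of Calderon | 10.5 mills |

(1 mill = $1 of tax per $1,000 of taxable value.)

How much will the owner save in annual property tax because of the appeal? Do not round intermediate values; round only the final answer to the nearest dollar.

Old assessed value = $2,344,260 × 0.11 = $257,868.6
New assessed value = $1,844,900 × 0.11 = $202,939
Combined rate = 0.01534 + 0.00335 + 0.0105 = 0.02919
Old tax = $257,868.6 × 0.02919 = $7,527.184434
New tax = $202,939 × 0.02919 = $5,923.78941
Reduction = $7,527.184434 − $5,923.78941 = $1,603.395024

$1,603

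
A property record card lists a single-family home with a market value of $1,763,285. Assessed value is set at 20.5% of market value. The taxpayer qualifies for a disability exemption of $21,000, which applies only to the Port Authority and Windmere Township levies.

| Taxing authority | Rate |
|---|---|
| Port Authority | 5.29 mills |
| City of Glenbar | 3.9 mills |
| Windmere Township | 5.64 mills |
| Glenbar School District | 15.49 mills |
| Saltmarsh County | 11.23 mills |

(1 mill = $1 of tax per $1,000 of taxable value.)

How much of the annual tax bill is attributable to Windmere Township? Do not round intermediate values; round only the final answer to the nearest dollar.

$1,920

Assessed value = $1,763,285 × 0.205 = $361,473.425
Windmere Township taxable value = $361,473.425 − $21,000 = $340,473.425
Windmere Township levy = $340,473.425 × 0.00564 = $1,920.270117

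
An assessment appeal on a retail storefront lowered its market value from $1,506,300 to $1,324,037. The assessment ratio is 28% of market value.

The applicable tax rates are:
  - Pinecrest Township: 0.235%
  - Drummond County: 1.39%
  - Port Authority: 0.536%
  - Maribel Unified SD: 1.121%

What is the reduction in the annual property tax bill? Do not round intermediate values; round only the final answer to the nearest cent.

Old assessed value = $1,506,300 × 0.28 = $421,764
New assessed value = $1,324,037 × 0.28 = $370,730.36
Combined rate = 0.00235 + 0.0139 + 0.00536 + 0.01121 = 0.03282
Old tax = $421,764 × 0.03282 = $13,842.29448
New tax = $370,730.36 × 0.03282 = $12,167.3704152
Reduction = $13,842.29448 − $12,167.3704152 = $1,674.9240648

$1,674.92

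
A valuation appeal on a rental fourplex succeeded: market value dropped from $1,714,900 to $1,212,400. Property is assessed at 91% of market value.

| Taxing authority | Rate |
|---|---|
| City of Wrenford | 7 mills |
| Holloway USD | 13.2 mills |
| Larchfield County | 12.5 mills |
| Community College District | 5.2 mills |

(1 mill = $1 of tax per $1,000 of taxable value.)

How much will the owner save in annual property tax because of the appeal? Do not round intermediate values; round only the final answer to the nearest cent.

$17,330.72

Old assessed value = $1,714,900 × 0.91 = $1,560,559
New assessed value = $1,212,400 × 0.91 = $1,103,284
Combined rate = 0.007 + 0.0132 + 0.0125 + 0.0052 = 0.0379
Old tax = $1,560,559 × 0.0379 = $59,145.1861
New tax = $1,103,284 × 0.0379 = $41,814.4636
Reduction = $59,145.1861 − $41,814.4636 = $17,330.7225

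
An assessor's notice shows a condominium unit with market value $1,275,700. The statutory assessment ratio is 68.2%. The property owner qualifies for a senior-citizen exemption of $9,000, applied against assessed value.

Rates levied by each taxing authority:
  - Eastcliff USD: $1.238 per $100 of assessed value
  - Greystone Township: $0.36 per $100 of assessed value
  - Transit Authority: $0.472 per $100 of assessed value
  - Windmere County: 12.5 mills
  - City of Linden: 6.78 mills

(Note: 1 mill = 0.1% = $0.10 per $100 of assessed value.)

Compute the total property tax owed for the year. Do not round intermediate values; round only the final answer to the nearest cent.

$34,423.88

Assessed value = $1,275,700 × 0.682 = $870,027.4
Taxable value = $870,027.4 − $9,000 = $861,027.4
Eastcliff USD: $861,027.4 × 0.01238 = $10,659.519212
Greystone Township: $861,027.4 × 0.0036 = $3,099.69864
Transit Authority: $861,027.4 × 0.00472 = $4,064.049328
Windmere County: $861,027.4 × 0.0125 = $10,762.8425
City of Linden: $861,027.4 × 0.00678 = $5,837.765772
Total = $34,423.875452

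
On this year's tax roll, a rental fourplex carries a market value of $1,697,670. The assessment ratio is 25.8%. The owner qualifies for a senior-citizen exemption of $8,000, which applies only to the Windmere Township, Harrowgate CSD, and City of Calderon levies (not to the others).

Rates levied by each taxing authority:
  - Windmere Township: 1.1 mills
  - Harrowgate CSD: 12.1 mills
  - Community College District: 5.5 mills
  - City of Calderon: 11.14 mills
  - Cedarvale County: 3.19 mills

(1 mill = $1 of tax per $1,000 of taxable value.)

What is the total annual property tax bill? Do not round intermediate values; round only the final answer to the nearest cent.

$14,272.38

Assessed value = $1,697,670 × 0.258 = $437,998.86
Windmere Township: ($437,998.86 − $8,000) × 0.0011 = $429,998.86 × 0.0011 = $472.998746
Harrowgate CSD: ($437,998.86 − $8,000) × 0.0121 = $429,998.86 × 0.0121 = $5,202.986206
Community College District: $437,998.86 × 0.0055 = $2,408.99373
City of Calderon: ($437,998.86 − $8,000) × 0.01114 = $429,998.86 × 0.01114 = $4,790.1873004
Cedarvale County: $437,998.86 × 0.00319 = $1,397.2163634
Total = $14,272.3823458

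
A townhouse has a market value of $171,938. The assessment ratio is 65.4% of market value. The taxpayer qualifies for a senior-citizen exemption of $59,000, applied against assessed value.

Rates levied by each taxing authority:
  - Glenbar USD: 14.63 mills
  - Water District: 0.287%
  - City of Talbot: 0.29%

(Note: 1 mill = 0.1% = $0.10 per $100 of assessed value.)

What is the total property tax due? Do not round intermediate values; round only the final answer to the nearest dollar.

Assessed value = $171,938 × 0.654 = $112,447.452
Taxable value = $112,447.452 − $59,000 = $53,447.452
Glenbar USD: $53,447.452 × 0.01463 = $781.93622276
Water District: $53,447.452 × 0.00287 = $153.39418724
City of Talbot: $53,447.452 × 0.0029 = $154.9976108
Total = $1,090.3280208

$1,090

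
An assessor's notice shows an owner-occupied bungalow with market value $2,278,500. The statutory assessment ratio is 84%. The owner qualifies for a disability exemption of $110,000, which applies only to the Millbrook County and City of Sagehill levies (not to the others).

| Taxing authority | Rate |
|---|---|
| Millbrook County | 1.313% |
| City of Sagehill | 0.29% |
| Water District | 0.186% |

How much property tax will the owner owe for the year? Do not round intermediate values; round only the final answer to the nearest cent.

Assessed value = $2,278,500 × 0.84 = $1,913,940
Millbrook County: ($1,913,940 − $110,000) × 0.01313 = $1,803,940 × 0.01313 = $23,685.7322
City of Sagehill: ($1,913,940 − $110,000) × 0.0029 = $1,803,940 × 0.0029 = $5,231.426
Water District: $1,913,940 × 0.00186 = $3,559.9284
Total = $32,477.0866

$32,477.09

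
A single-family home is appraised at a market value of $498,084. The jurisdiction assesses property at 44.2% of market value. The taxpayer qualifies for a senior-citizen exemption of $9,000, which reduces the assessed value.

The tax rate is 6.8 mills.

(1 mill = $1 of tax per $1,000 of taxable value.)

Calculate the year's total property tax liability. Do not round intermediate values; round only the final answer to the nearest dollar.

Assessed value = $498,084 × 0.442 = $220,153.128
Taxable value = $220,153.128 − $9,000 = $211,153.128
Tax = $211,153.128 × 0.0068 = $1,435.8412704

$1,436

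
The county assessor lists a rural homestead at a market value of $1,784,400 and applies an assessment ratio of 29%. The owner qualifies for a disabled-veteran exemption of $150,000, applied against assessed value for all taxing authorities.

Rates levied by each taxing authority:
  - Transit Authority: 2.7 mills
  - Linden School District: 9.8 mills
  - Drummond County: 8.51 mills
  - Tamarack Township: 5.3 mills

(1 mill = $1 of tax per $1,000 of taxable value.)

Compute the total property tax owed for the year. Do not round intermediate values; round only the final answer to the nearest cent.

$9,668.29

Assessed value = $1,784,400 × 0.29 = $517,476
Taxable value = $517,476 − $150,000 = $367,476
Transit Authority: $367,476 × 0.0027 = $992.1852
Linden School District: $367,476 × 0.0098 = $3,601.2648
Drummond County: $367,476 × 0.00851 = $3,127.22076
Tamarack Township: $367,476 × 0.0053 = $1,947.6228
Total = $992.1852 + $3,601.2648 + $3,127.22076 + $1,947.6228 = $9,668.29356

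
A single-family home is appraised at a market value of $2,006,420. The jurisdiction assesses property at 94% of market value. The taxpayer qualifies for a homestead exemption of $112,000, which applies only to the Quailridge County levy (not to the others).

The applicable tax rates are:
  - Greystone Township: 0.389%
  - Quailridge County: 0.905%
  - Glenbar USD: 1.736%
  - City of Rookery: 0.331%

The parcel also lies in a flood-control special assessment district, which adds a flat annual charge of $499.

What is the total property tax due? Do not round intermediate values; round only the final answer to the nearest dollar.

$62,875

Assessed value = $2,006,420 × 0.94 = $1,886,034.8
Greystone Township: $1,886,034.8 × 0.00389 = $7,336.675372
Quailridge County: ($1,886,034.8 − $112,000) × 0.00905 = $1,774,034.8 × 0.00905 = $16,055.01494
Glenbar USD: $1,886,034.8 × 0.01736 = $32,741.564128
City of Rookery: $1,886,034.8 × 0.00331 = $6,242.775188
Levies subtotal = $62,376.029628
Total = $62,376.029628 + $499 = $62,875.029628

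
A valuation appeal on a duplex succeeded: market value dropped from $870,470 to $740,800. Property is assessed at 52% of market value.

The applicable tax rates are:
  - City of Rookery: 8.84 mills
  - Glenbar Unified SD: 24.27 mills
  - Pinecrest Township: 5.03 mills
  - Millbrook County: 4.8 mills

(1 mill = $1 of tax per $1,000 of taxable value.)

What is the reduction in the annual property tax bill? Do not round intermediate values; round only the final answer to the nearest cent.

Old assessed value = $870,470 × 0.52 = $452,644.4
New assessed value = $740,800 × 0.52 = $385,216
Combined rate = 0.00884 + 0.02427 + 0.00503 + 0.0048 = 0.04294
Old tax = $452,644.4 × 0.04294 = $19,436.550536
New tax = $385,216 × 0.04294 = $16,541.17504
Reduction = $19,436.550536 − $16,541.17504 = $2,895.375496

$2,895.38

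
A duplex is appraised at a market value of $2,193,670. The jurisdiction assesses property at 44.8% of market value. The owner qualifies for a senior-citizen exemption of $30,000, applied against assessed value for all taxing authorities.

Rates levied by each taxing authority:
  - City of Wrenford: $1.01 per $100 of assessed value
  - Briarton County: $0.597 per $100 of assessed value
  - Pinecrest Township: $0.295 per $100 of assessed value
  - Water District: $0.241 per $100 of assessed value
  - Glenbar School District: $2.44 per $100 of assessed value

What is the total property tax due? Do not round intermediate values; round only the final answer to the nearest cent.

Assessed value = $2,193,670 × 0.448 = $982,764.16
Taxable value = $982,764.16 − $30,000 = $952,764.16
City of Wrenford: $952,764.16 × 0.0101 = $9,622.918016
Briarton County: $952,764.16 × 0.00597 = $5,688.0020352
Pinecrest Township: $952,764.16 × 0.00295 = $2,810.654272
Water District: $952,764.16 × 0.00241 = $2,296.1616256
Glenbar School District: $952,764.16 × 0.0244 = $23,247.445504
Total = $9,622.918016 + $5,688.0020352 + $2,810.654272 + $2,296.1616256 + $23,247.445504 = $43,665.1814528

$43,665.18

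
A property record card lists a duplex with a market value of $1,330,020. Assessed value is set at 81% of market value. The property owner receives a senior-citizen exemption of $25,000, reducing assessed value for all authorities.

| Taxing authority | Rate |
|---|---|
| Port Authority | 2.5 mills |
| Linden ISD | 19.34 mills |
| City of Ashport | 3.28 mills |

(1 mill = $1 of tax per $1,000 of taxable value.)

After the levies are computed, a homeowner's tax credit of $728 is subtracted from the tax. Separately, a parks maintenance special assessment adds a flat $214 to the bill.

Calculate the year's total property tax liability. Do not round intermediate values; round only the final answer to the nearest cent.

$25,920.18

Assessed value = $1,330,020 × 0.81 = $1,077,316.2
Taxable value = $1,077,316.2 − $25,000 = $1,052,316.2
Port Authority: $1,052,316.2 × 0.0025 = $2,630.7905
Linden ISD: $1,052,316.2 × 0.01934 = $20,351.795308
City of Ashport: $1,052,316.2 × 0.00328 = $3,451.597136
Levies subtotal = $26,434.182944
After credit = $26,434.182944 − $728 = $25,706.182944
Total = $25,706.182944 + $214 = $25,920.182944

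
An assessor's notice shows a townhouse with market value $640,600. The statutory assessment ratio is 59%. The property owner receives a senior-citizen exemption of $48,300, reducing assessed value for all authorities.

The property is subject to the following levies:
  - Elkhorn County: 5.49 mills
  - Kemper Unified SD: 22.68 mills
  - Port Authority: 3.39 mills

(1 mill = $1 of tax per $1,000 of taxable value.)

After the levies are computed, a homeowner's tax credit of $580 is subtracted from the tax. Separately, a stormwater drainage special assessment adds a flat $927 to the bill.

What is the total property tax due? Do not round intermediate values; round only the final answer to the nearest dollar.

$10,751

Assessed value = $640,600 × 0.59 = $377,954
Taxable value = $377,954 − $48,300 = $329,654
Elkhorn County: $329,654 × 0.00549 = $1,809.80046
Kemper Unified SD: $329,654 × 0.02268 = $7,476.55272
Port Authority: $329,654 × 0.00339 = $1,117.52706
Levies subtotal = $10,403.88024
After credit = $10,403.88024 − $580 = $9,823.88024
Total = $9,823.88024 + $927 = $10,750.88024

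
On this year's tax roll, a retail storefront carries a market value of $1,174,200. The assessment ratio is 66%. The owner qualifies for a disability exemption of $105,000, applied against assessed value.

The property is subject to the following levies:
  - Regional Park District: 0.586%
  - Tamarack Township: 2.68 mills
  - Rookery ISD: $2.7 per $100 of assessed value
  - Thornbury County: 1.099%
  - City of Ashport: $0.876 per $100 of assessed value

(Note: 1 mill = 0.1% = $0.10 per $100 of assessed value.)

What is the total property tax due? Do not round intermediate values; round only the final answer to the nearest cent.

Assessed value = $1,174,200 × 0.66 = $774,972
Taxable value = $774,972 − $105,000 = $669,972
Regional Park District: $669,972 × 0.00586 = $3,926.03592
Tamarack Township: $669,972 × 0.00268 = $1,795.52496
Rookery ISD: $669,972 × 0.027 = $18,089.244
Thornbury County: $669,972 × 0.01099 = $7,362.99228
City of Ashport: $669,972 × 0.00876 = $5,868.95472
Total = $37,042.75188

$37,042.75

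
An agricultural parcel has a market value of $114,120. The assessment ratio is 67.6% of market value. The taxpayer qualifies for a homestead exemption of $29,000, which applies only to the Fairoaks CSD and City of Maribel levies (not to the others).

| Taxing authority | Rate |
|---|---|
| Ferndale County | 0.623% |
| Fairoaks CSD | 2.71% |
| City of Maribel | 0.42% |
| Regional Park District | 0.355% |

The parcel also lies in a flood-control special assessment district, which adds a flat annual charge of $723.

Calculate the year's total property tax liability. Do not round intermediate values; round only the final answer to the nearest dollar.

Assessed value = $114,120 × 0.676 = $77,145.12
Ferndale County: $77,145.12 × 0.00623 = $480.6140976
Fairoaks CSD: ($77,145.12 − $29,000) × 0.0271 = $48,145.12 × 0.0271 = $1,304.732752
City of Maribel: ($77,145.12 − $29,000) × 0.0042 = $48,145.12 × 0.0042 = $202.209504
Regional Park District: $77,145.12 × 0.00355 = $273.865176
Levies subtotal = $2,261.4215296
Total = $2,261.4215296 + $723 = $2,984.4215296

$2,984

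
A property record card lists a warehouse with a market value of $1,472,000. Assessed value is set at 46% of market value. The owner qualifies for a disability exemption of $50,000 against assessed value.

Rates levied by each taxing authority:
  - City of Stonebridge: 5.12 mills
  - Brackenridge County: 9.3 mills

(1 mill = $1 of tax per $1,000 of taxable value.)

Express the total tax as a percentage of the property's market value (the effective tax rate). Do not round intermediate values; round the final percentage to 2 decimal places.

0.61%

Assessed value = $1,472,000 × 0.46 = $677,120
Taxable value = $677,120 − $50,000 = $627,120
City of Stonebridge: $627,120 × 0.00512 = $3,210.8544
Brackenridge County: $627,120 × 0.0093 = $5,832.216
Total tax = $9,043.0704
Effective rate = $9,043.0704 ÷ $1,472,000 = 0.61% of market value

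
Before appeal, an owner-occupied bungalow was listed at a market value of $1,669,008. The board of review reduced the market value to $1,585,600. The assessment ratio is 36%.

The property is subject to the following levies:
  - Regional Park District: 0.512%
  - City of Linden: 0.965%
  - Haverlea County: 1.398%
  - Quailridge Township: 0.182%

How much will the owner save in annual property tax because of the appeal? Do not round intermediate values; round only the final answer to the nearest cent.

Old assessed value = $1,669,008 × 0.36 = $600,842.88
New assessed value = $1,585,600 × 0.36 = $570,816
Combined rate = 0.00512 + 0.00965 + 0.01398 + 0.00182 = 0.03057
Old tax = $600,842.88 × 0.03057 = $18,367.7668416
New tax = $570,816 × 0.03057 = $17,449.84512
Reduction = $18,367.7668416 − $17,449.84512 = $917.9217216

$917.92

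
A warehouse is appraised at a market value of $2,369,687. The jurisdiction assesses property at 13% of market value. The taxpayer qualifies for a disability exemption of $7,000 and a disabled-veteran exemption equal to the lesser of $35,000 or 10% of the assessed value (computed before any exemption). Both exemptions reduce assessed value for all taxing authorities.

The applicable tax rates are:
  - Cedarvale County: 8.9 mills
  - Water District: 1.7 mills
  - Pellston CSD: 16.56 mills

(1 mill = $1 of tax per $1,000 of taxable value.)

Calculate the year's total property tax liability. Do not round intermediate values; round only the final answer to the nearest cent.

$7,340.08

Assessed value = $2,369,687 × 0.13 = $308,059.31
Disabled-veteran exemption = min($35,000, 10% × $308,059.31) = min($35,000, $30,805.931) = $30,805.931 (percentage binds)
Taxable value = $308,059.31 − $7,000 − $30,805.931 = $270,253.379
Cedarvale County: $270,253.379 × 0.0089 = $2,405.2550731
Water District: $270,253.379 × 0.0017 = $459.4307443
Pellston CSD: $270,253.379 × 0.01656 = $4,475.39595624
Total = $7,340.08177364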